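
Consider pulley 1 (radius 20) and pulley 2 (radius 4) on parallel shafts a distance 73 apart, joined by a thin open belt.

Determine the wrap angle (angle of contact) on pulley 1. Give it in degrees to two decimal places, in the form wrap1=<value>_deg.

wrap1=205.32_deg

open belt: β = asin((r2−r1)/C) = asin(-16/73) = -12.6608°
wrap1 = π − 2β = 205.3215°
wrap2 = π + 2β = 154.6785°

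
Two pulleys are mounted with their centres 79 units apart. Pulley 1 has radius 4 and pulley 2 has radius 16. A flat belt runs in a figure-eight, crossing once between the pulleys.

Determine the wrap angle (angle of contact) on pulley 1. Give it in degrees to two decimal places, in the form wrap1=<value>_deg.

wrap1=209.33_deg

crossed belt: β = asin((r1+r2)/C) = asin(20/79) = 14.6649°
wrap1 = wrap2 = π + 2β = 209.3297°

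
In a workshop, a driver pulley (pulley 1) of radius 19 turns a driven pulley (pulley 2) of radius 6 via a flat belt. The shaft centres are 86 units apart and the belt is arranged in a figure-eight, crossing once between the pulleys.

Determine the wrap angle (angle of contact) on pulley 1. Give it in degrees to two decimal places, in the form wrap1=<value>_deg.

crossed belt: β = asin((r1+r2)/C) = asin(25/86) = 16.8997°
wrap1 = wrap2 = π + 2β = 213.7995°

wrap1=213.80_deg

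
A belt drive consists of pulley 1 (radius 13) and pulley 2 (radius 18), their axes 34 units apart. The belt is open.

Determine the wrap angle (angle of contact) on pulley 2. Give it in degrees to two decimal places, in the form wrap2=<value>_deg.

wrap2=196.91_deg

open belt: β = asin((r2−r1)/C) = asin(5/34) = 8.4565°
wrap1 = π − 2β = 163.0870°
wrap2 = π + 2β = 196.9130°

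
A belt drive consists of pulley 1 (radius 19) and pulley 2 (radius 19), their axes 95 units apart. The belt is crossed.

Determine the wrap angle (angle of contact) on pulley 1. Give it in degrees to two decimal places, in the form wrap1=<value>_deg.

crossed belt: β = asin((r1+r2)/C) = asin(38/95) = 23.5782°
wrap1 = wrap2 = π + 2β = 227.1564°

wrap1=227.16_deg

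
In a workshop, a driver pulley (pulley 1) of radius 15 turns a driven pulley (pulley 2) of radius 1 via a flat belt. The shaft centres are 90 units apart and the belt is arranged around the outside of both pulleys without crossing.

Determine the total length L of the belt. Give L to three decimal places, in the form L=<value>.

open belt: β = asin((r2−r1)/C) = asin(-14/90) = -8.9490°
wrap1 = π − 2β = 197.8980°
wrap2 = π + 2β = 162.1020°
tangent length = C·cosβ = 88.9044
L = r1·wrap1 + r2·wrap2 + 2·C·cosβ = 15·3.4540 + 1·2.8292 + 2·88.9044 = 232.4477

L=232.448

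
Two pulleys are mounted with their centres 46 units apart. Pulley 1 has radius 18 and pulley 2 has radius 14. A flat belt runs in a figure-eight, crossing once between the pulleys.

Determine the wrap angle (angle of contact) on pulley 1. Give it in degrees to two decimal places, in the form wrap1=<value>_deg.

crossed belt: β = asin((r1+r2)/C) = asin(32/46) = 44.0792°
wrap1 = wrap2 = π + 2β = 268.1584°

wrap1=268.16_deg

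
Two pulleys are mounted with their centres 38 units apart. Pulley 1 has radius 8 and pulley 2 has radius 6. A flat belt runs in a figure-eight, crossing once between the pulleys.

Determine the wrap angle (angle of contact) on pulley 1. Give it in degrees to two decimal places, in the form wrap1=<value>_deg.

crossed belt: β = asin((r1+r2)/C) = asin(14/38) = 21.6183°
wrap1 = wrap2 = π + 2β = 223.2365°

wrap1=223.24_deg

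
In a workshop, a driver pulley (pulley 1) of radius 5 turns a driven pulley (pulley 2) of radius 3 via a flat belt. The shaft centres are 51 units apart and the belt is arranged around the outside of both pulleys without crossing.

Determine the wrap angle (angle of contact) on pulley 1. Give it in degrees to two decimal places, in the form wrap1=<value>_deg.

open belt: β = asin((r2−r1)/C) = asin(-2/51) = -2.2475°
wrap1 = π − 2β = 184.4949°
wrap2 = π + 2β = 175.5051°

wrap1=184.49_deg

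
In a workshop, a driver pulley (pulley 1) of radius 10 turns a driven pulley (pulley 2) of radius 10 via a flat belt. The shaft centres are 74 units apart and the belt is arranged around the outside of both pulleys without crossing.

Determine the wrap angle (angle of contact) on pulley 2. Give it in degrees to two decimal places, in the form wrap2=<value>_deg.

open belt: β = asin((r2−r1)/C) = asin(0/74) = 0.0000°
wrap1 = π − 2β = 180.0000°
wrap2 = π + 2β = 180.0000°

wrap2=180.00_deg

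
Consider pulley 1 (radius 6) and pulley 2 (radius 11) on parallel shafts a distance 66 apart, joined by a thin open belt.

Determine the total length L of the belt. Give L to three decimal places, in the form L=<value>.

open belt: β = asin((r2−r1)/C) = asin(5/66) = 4.3448°
wrap1 = π − 2β = 171.3105°
wrap2 = π + 2β = 188.6895°
tangent length = C·cosβ = 65.8103
L = r1·wrap1 + r2·wrap2 + 2·C·cosβ = 6·2.9899 + 11·3.2933 + 2·65.8103 = 185.7860

L=185.786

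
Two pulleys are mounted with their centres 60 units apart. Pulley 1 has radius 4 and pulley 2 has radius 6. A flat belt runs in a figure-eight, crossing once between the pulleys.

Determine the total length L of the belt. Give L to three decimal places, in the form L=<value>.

crossed belt: β = asin((r1+r2)/C) = asin(10/60) = 9.5941°
wrap1 = wrap2 = π + 2β = 199.1881°
tangent length = C·cosβ = 59.1608
L = (r1+r2)·wrap + 2·C·cosβ = 10·3.4765 + 2·59.1608 = 153.0865

L=153.086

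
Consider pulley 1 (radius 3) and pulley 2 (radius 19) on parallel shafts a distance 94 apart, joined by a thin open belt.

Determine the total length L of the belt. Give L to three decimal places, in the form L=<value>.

open belt: β = asin((r2−r1)/C) = asin(16/94) = 9.8002°
wrap1 = π − 2β = 160.3996°
wrap2 = π + 2β = 199.6004°
tangent length = C·cosβ = 92.6283
L = r1·wrap1 + r2·wrap2 + 2·C·cosβ = 3·2.7995 + 19·3.4837 + 2·92.6283 = 259.8451

L=259.845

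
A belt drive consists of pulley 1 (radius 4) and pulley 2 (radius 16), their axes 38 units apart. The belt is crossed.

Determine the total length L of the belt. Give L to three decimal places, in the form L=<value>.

L=149.624

crossed belt: β = asin((r1+r2)/C) = asin(20/38) = 31.7569°
wrap1 = wrap2 = π + 2β = 243.5137°
tangent length = C·cosβ = 32.3110
L = (r1+r2)·wrap + 2·C·cosβ = 20·4.2501 + 2·32.3110 = 149.6243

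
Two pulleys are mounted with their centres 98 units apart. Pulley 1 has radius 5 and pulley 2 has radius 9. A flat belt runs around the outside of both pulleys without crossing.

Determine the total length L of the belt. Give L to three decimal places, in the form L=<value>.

open belt: β = asin((r2−r1)/C) = asin(4/98) = 2.3393°
wrap1 = π − 2β = 175.3215°
wrap2 = π + 2β = 184.6785°
tangent length = C·cosβ = 97.9183
L = r1·wrap1 + r2·wrap2 + 2·C·cosβ = 5·3.0599 + 9·3.2232 + 2·97.9183 = 240.1456

L=240.146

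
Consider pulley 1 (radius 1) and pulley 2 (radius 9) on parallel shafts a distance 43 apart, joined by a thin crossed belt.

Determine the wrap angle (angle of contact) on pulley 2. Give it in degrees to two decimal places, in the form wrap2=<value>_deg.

crossed belt: β = asin((r1+r2)/C) = asin(10/43) = 13.4477°
wrap1 = wrap2 = π + 2β = 206.8955°

wrap2=206.90_deg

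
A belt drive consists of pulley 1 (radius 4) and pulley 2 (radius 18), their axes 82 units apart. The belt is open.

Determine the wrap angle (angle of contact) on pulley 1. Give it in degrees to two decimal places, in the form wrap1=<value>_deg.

wrap1=160.34_deg

open belt: β = asin((r2−r1)/C) = asin(14/82) = 9.8304°
wrap1 = π − 2β = 160.3393°
wrap2 = π + 2β = 199.6607°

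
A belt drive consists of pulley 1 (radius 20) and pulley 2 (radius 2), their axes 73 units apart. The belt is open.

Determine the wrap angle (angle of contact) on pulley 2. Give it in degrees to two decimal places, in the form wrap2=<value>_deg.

wrap2=151.45_deg

open belt: β = asin((r2−r1)/C) = asin(-18/73) = -14.2750°
wrap1 = π − 2β = 208.5499°
wrap2 = π + 2β = 151.4501°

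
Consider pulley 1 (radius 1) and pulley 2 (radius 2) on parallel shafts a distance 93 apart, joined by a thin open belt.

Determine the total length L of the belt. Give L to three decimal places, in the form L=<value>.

open belt: β = asin((r2−r1)/C) = asin(1/93) = 0.6161°
wrap1 = π − 2β = 178.7678°
wrap2 = π + 2β = 181.2322°
tangent length = C·cosβ = 92.9946
L = r1·wrap1 + r2·wrap2 + 2·C·cosβ = 1·3.1201 + 2·3.1631 + 2·92.9946 = 195.4355

L=195.436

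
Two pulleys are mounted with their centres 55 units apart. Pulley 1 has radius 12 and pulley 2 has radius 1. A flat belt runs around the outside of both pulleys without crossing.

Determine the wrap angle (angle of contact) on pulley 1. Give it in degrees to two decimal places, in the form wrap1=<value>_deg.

wrap1=203.07_deg

open belt: β = asin((r2−r1)/C) = asin(-11/55) = -11.5370°
wrap1 = π − 2β = 203.0739°
wrap2 = π + 2β = 156.9261°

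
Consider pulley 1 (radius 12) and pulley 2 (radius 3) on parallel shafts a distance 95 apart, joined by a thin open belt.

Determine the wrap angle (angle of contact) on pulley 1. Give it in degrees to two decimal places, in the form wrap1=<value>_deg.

wrap1=190.87_deg

open belt: β = asin((r2−r1)/C) = asin(-9/95) = -5.4362°
wrap1 = π − 2β = 190.8723°
wrap2 = π + 2β = 169.1277°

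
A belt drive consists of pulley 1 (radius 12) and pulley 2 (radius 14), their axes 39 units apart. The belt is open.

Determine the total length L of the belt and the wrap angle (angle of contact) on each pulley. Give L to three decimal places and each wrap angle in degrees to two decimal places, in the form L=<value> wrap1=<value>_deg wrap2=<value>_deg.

open belt: β = asin((r2−r1)/C) = asin(2/39) = 2.9395°
wrap1 = π − 2β = 174.1209°
wrap2 = π + 2β = 185.8791°
tangent length = C·cosβ = 38.9487
L = r1·wrap1 + r2·wrap2 + 2·C·cosβ = 12·3.0390 + 14·3.2442 + 2·38.9487 = 159.7840

L=159.784 wrap1=174.12_deg wrap2=185.88_deg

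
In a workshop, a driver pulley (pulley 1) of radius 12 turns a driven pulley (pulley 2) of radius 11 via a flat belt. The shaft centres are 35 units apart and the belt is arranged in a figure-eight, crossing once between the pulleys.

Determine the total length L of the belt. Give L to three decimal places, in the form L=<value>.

L=158.003

crossed belt: β = asin((r1+r2)/C) = asin(23/35) = 41.0823°
wrap1 = wrap2 = π + 2β = 262.1647°
tangent length = C·cosβ = 26.3818
L = (r1+r2)·wrap + 2·C·cosβ = 23·4.5756 + 2·26.3818 = 158.0033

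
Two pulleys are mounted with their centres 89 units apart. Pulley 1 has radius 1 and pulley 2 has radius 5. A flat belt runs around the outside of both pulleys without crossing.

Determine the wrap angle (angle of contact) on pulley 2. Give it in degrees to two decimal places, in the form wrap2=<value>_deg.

wrap2=185.15_deg

open belt: β = asin((r2−r1)/C) = asin(4/89) = 2.5760°
wrap1 = π − 2β = 174.8481°
wrap2 = π + 2β = 185.1519°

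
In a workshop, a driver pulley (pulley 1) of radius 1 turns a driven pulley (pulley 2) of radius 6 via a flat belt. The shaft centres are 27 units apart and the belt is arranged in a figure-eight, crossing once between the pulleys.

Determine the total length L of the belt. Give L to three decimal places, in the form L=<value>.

crossed belt: β = asin((r1+r2)/C) = asin(7/27) = 15.0261°
wrap1 = wrap2 = π + 2β = 210.0522°
tangent length = C·cosβ = 26.0768
L = (r1+r2)·wrap + 2·C·cosβ = 7·3.6661 + 2·26.0768 = 77.8163

L=77.816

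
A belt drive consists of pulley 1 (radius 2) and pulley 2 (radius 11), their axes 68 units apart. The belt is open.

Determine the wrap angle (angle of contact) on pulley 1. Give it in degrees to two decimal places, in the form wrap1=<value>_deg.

open belt: β = asin((r2−r1)/C) = asin(9/68) = 7.6056°
wrap1 = π − 2β = 164.7888°
wrap2 = π + 2β = 195.2112°

wrap1=164.79_deg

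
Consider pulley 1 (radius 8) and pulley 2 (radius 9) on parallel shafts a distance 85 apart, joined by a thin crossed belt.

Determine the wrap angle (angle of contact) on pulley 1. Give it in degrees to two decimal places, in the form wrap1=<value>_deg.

crossed belt: β = asin((r1+r2)/C) = asin(17/85) = 11.5370°
wrap1 = wrap2 = π + 2β = 203.0739°

wrap1=203.07_deg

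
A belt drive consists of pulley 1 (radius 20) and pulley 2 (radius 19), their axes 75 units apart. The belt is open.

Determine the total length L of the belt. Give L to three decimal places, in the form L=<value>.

open belt: β = asin((r2−r1)/C) = asin(-1/75) = -0.7640°
wrap1 = π − 2β = 181.5279°
wrap2 = π + 2β = 178.4721°
tangent length = C·cosβ = 74.9933
L = r1·wrap1 + r2·wrap2 + 2·C·cosβ = 20·3.1683 + 19·3.1149 + 2·74.9933 = 272.5354

L=272.535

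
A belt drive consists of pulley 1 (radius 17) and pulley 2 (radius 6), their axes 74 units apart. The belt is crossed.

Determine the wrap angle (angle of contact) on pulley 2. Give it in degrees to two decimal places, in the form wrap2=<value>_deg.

wrap2=216.22_deg

crossed belt: β = asin((r1+r2)/C) = asin(23/74) = 18.1081°
wrap1 = wrap2 = π + 2β = 216.2162°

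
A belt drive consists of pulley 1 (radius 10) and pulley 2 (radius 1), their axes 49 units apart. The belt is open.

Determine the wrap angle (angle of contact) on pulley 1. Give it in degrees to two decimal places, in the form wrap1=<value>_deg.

wrap1=201.17_deg

open belt: β = asin((r2−r1)/C) = asin(-9/49) = -10.5838°
wrap1 = π − 2β = 201.1676°
wrap2 = π + 2β = 158.8324°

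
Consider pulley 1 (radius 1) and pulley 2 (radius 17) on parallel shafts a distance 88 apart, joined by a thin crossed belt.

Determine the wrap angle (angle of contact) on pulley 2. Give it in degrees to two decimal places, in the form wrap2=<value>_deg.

wrap2=203.61_deg

crossed belt: β = asin((r1+r2)/C) = asin(18/88) = 11.8029°
wrap1 = wrap2 = π + 2β = 203.6058°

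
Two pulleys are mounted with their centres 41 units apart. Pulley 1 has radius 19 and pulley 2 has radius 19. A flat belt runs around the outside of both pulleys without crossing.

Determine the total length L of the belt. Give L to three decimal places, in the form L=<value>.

open belt: β = asin((r2−r1)/C) = asin(0/41) = 0.0000°
wrap1 = π − 2β = 180.0000°
wrap2 = π + 2β = 180.0000°
tangent length = C·cosβ = 41.0000
L = r1·wrap1 + r2·wrap2 + 2·C·cosβ = 19·3.1416 + 19·3.1416 + 2·41.0000 = 201.3805

L=201.381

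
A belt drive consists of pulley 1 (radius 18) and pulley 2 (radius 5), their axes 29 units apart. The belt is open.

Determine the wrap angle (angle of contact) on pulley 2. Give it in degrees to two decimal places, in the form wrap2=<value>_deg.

wrap2=126.73_deg

open belt: β = asin((r2−r1)/C) = asin(-13/29) = -26.6331°
wrap1 = π − 2β = 233.2662°
wrap2 = π + 2β = 126.7338°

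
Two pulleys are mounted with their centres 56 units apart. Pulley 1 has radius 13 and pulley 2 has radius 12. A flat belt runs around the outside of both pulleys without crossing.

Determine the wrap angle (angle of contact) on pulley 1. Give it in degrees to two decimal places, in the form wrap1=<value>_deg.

open belt: β = asin((r2−r1)/C) = asin(-1/56) = -1.0232°
wrap1 = π − 2β = 182.0464°
wrap2 = π + 2β = 177.9536°

wrap1=182.05_deg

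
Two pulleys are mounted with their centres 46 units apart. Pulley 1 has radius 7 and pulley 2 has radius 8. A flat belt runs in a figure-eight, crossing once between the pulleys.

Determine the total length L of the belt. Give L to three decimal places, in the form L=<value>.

crossed belt: β = asin((r1+r2)/C) = asin(15/46) = 19.0314°
wrap1 = wrap2 = π + 2β = 218.0629°
tangent length = C·cosβ = 43.4856
L = (r1+r2)·wrap + 2·C·cosβ = 15·3.8059 + 2·43.4856 = 144.0600

L=144.060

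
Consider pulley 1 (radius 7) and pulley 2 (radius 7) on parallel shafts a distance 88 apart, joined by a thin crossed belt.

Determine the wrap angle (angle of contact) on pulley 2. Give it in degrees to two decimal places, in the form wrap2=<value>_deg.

crossed belt: β = asin((r1+r2)/C) = asin(14/88) = 9.1541°
wrap1 = wrap2 = π + 2β = 198.3083°

wrap2=198.31_deg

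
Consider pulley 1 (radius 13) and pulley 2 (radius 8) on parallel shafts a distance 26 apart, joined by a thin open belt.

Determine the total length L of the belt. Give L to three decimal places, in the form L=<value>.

L=118.938

open belt: β = asin((r2−r1)/C) = asin(-5/26) = -11.0875°
wrap1 = π − 2β = 202.1750°
wrap2 = π + 2β = 157.8250°
tangent length = C·cosβ = 25.5147
L = r1·wrap1 + r2·wrap2 + 2·C·cosβ = 13·3.5286 + 8·2.7546 + 2·25.5147 = 118.9380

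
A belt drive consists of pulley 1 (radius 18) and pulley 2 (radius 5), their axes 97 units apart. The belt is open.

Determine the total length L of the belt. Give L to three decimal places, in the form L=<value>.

open belt: β = asin((r2−r1)/C) = asin(-13/97) = -7.7020°
wrap1 = π − 2β = 195.4040°
wrap2 = π + 2β = 164.5960°
tangent length = C·cosβ = 96.1249
L = r1·wrap1 + r2·wrap2 + 2·C·cosβ = 18·3.4104 + 5·2.8727 + 2·96.1249 = 268.0015

L=268.002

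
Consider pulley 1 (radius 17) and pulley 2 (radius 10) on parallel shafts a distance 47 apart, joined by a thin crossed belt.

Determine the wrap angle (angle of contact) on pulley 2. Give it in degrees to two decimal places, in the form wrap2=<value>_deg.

wrap2=250.12_deg

crossed belt: β = asin((r1+r2)/C) = asin(27/47) = 35.0624°
wrap1 = wrap2 = π + 2β = 250.1248°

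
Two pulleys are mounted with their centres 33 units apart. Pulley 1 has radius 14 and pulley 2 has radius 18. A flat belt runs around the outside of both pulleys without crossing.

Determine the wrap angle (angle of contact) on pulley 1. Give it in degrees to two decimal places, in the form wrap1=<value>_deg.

open belt: β = asin((r2−r1)/C) = asin(4/33) = 6.9621°
wrap1 = π − 2β = 166.0759°
wrap2 = π + 2β = 193.9241°

wrap1=166.08_deg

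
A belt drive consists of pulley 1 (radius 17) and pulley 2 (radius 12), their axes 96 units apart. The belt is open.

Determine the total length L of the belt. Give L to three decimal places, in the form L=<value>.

open belt: β = asin((r2−r1)/C) = asin(-5/96) = -2.9855°
wrap1 = π − 2β = 185.9710°
wrap2 = π + 2β = 174.0290°
tangent length = C·cosβ = 95.8697
L = r1·wrap1 + r2·wrap2 + 2·C·cosβ = 17·3.2458 + 12·3.0374 + 2·95.8697 = 283.3667

L=283.367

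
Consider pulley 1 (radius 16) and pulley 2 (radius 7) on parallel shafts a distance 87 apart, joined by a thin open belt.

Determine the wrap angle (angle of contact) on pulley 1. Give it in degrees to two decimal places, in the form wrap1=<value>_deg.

open belt: β = asin((r2−r1)/C) = asin(-9/87) = -5.9378°
wrap1 = π − 2β = 191.8755°
wrap2 = π + 2β = 168.1245°

wrap1=191.88_deg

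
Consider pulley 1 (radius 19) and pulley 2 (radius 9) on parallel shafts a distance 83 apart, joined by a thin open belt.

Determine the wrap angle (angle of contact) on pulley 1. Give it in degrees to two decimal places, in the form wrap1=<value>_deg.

wrap1=193.84_deg

open belt: β = asin((r2−r1)/C) = asin(-10/83) = -6.9199°
wrap1 = π − 2β = 193.8398°
wrap2 = π + 2β = 166.1602°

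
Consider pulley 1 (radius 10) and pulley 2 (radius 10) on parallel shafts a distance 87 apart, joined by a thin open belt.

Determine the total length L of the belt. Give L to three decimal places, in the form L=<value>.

open belt: β = asin((r2−r1)/C) = asin(0/87) = 0.0000°
wrap1 = π − 2β = 180.0000°
wrap2 = π + 2β = 180.0000°
tangent length = C·cosβ = 87.0000
L = r1·wrap1 + r2·wrap2 + 2·C·cosβ = 10·3.1416 + 10·3.1416 + 2·87.0000 = 236.8319

L=236.832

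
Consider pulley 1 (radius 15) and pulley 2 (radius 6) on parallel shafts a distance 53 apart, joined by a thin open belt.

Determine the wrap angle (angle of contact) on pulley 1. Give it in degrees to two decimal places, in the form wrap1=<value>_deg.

open belt: β = asin((r2−r1)/C) = asin(-9/53) = -9.7768°
wrap1 = π − 2β = 199.5537°
wrap2 = π + 2β = 160.4463°

wrap1=199.55_deg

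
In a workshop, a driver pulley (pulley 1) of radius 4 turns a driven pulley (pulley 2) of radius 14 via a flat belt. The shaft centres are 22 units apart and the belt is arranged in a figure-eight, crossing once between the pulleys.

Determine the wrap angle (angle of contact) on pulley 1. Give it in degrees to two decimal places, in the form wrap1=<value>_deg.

crossed belt: β = asin((r1+r2)/C) = asin(18/22) = 54.9032°
wrap1 = wrap2 = π + 2β = 289.8064°

wrap1=289.81_deg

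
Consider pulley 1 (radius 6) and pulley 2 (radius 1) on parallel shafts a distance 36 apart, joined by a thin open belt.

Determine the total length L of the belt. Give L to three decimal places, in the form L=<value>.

L=94.687

open belt: β = asin((r2−r1)/C) = asin(-5/36) = -7.9836°
wrap1 = π − 2β = 195.9671°
wrap2 = π + 2β = 164.0329°
tangent length = C·cosβ = 35.6511
L = r1·wrap1 + r2·wrap2 + 2·C·cosβ = 6·3.4203 + 1·2.8629 + 2·35.6511 = 94.6867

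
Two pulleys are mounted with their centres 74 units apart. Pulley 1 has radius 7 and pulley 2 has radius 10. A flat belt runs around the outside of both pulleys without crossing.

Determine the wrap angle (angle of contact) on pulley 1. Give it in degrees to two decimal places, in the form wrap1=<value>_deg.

open belt: β = asin((r2−r1)/C) = asin(3/74) = 2.3234°
wrap1 = π − 2β = 175.3531°
wrap2 = π + 2β = 184.6469°

wrap1=175.35_deg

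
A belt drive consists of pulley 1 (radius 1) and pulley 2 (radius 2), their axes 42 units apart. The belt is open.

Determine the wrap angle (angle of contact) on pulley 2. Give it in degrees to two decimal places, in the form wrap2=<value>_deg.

open belt: β = asin((r2−r1)/C) = asin(1/42) = 1.3643°
wrap1 = π − 2β = 177.2714°
wrap2 = π + 2β = 182.7286°

wrap2=182.73_deg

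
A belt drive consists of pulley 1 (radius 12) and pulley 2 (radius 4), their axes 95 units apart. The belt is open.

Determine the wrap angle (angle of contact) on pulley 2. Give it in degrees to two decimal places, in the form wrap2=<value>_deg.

open belt: β = asin((r2−r1)/C) = asin(-8/95) = -4.8306°
wrap1 = π − 2β = 189.6613°
wrap2 = π + 2β = 170.3387°

wrap2=170.34_deg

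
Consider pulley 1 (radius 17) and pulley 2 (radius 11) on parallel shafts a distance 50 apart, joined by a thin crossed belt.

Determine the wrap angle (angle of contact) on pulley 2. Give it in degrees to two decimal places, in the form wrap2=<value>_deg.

wrap2=248.11_deg

crossed belt: β = asin((r1+r2)/C) = asin(28/50) = 34.0558°
wrap1 = wrap2 = π + 2β = 248.1116°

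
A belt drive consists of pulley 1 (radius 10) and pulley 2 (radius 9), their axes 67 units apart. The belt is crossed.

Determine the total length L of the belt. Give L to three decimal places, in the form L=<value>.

crossed belt: β = asin((r1+r2)/C) = asin(19/67) = 16.4741°
wrap1 = wrap2 = π + 2β = 212.9482°
tangent length = C·cosβ = 64.2495
L = (r1+r2)·wrap + 2·C·cosβ = 19·3.7166 + 2·64.2495 = 199.1153

L=199.115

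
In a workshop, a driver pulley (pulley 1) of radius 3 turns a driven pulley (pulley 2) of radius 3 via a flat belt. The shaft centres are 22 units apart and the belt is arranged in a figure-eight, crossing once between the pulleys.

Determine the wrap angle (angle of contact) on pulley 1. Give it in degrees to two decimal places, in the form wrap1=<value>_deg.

crossed belt: β = asin((r1+r2)/C) = asin(6/22) = 15.8266°
wrap1 = wrap2 = π + 2β = 211.6532°

wrap1=211.65_deg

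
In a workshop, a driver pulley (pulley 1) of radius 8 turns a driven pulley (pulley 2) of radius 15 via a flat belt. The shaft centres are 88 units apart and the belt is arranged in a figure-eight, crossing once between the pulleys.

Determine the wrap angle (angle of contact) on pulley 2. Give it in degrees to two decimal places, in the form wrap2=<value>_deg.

wrap2=210.30_deg

crossed belt: β = asin((r1+r2)/C) = asin(23/88) = 15.1510°
wrap1 = wrap2 = π + 2β = 210.3020°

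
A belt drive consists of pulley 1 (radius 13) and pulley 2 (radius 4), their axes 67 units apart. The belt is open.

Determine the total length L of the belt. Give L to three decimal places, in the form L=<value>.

L=188.618

open belt: β = asin((r2−r1)/C) = asin(-9/67) = -7.7198°
wrap1 = π − 2β = 195.4396°
wrap2 = π + 2β = 164.5604°
tangent length = C·cosβ = 66.3928
L = r1·wrap1 + r2·wrap2 + 2·C·cosβ = 13·3.4111 + 4·2.8721 + 2·66.3928 = 188.6179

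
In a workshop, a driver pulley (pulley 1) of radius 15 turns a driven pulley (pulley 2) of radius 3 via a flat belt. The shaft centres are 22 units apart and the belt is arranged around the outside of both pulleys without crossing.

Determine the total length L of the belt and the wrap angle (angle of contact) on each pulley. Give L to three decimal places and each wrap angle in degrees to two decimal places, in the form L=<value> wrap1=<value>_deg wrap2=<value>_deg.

L=107.273 wrap1=246.11_deg wrap2=113.89_deg

open belt: β = asin((r2−r1)/C) = asin(-12/22) = -33.0557°
wrap1 = π − 2β = 246.1115°
wrap2 = π + 2β = 113.8885°
tangent length = C·cosβ = 18.4391
L = r1·wrap1 + r2·wrap2 + 2·C·cosβ = 15·4.2955 + 3·1.9877 + 2·18.4391 = 107.2732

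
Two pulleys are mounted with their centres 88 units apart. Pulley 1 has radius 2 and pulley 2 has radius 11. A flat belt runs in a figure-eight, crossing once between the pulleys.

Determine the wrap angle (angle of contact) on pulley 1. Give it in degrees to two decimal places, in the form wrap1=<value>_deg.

crossed belt: β = asin((r1+r2)/C) = asin(13/88) = 8.4952°
wrap1 = wrap2 = π + 2β = 196.9905°

wrap1=196.99_deg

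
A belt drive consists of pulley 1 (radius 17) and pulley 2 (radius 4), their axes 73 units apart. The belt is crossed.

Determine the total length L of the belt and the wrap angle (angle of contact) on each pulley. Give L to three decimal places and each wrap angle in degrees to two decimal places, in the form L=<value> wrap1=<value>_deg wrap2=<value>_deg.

L=218.057 wrap1=213.44_deg wrap2=213.44_deg

crossed belt: β = asin((r1+r2)/C) = asin(21/73) = 16.7186°
wrap1 = wrap2 = π + 2β = 213.4372°
tangent length = C·cosβ = 69.9142
L = (r1+r2)·wrap + 2·C·cosβ = 21·3.7252 + 2·69.9142 = 218.0573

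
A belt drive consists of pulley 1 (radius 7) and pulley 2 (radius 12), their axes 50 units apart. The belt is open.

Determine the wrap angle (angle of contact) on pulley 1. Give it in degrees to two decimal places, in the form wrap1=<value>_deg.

wrap1=168.52_deg

open belt: β = asin((r2−r1)/C) = asin(5/50) = 5.7392°
wrap1 = π − 2β = 168.5217°
wrap2 = π + 2β = 191.4783°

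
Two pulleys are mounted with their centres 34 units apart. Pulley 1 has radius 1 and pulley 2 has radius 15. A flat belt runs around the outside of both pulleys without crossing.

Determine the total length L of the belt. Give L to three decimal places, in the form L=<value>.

open belt: β = asin((r2−r1)/C) = asin(14/34) = 24.3157°
wrap1 = π − 2β = 131.3685°
wrap2 = π + 2β = 228.6315°
tangent length = C·cosβ = 30.9839
L = r1·wrap1 + r2·wrap2 + 2·C·cosβ = 1·2.2928 + 15·3.9904 + 2·30.9839 = 124.1161

L=124.116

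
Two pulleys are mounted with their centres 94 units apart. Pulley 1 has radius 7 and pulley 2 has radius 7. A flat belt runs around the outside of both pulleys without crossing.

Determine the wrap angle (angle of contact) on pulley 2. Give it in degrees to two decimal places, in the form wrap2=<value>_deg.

wrap2=180.00_deg

open belt: β = asin((r2−r1)/C) = asin(0/94) = 0.0000°
wrap1 = π − 2β = 180.0000°
wrap2 = π + 2β = 180.0000°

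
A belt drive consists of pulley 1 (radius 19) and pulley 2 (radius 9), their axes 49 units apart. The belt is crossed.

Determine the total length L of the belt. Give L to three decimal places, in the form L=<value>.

L=202.450

crossed belt: β = asin((r1+r2)/C) = asin(28/49) = 34.8499°
wrap1 = wrap2 = π + 2β = 249.6998°
tangent length = C·cosβ = 40.2119
L = (r1+r2)·wrap + 2·C·cosβ = 28·4.3581 + 2·40.2119 = 202.4502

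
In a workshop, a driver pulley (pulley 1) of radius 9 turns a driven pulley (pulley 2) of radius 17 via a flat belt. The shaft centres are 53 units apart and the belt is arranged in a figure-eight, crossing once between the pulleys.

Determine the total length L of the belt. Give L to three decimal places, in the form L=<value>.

crossed belt: β = asin((r1+r2)/C) = asin(26/53) = 29.3778°
wrap1 = wrap2 = π + 2β = 238.7556°
tangent length = C·cosβ = 46.1844
L = (r1+r2)·wrap + 2·C·cosβ = 26·4.1671 + 2·46.1844 = 200.7127

L=200.713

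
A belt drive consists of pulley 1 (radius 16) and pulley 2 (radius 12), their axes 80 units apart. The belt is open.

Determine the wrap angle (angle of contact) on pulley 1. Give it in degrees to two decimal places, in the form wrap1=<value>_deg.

open belt: β = asin((r2−r1)/C) = asin(-4/80) = -2.8660°
wrap1 = π − 2β = 185.7320°
wrap2 = π + 2β = 174.2680°

wrap1=185.73_deg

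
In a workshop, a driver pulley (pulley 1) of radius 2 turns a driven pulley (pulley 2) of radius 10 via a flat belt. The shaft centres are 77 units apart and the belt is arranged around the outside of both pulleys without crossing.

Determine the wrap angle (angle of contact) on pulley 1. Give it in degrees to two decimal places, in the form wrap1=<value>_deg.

wrap1=168.07_deg

open belt: β = asin((r2−r1)/C) = asin(8/77) = 5.9636°
wrap1 = π − 2β = 168.0729°
wrap2 = π + 2β = 191.9271°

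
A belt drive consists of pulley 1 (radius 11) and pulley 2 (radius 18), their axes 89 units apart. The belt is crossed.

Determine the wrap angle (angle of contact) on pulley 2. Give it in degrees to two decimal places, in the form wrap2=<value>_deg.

crossed belt: β = asin((r1+r2)/C) = asin(29/89) = 19.0166°
wrap1 = wrap2 = π + 2β = 218.0333°

wrap2=218.03_deg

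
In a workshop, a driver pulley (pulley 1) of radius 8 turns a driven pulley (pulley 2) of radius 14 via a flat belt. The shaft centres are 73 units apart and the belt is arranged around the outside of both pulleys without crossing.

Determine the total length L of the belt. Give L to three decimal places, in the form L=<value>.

L=215.608

open belt: β = asin((r2−r1)/C) = asin(6/73) = 4.7146°
wrap1 = π − 2β = 170.5709°
wrap2 = π + 2β = 189.4291°
tangent length = C·cosβ = 72.7530
L = r1·wrap1 + r2·wrap2 + 2·C·cosβ = 8·2.9770 + 14·3.3062 + 2·72.7530 = 215.6085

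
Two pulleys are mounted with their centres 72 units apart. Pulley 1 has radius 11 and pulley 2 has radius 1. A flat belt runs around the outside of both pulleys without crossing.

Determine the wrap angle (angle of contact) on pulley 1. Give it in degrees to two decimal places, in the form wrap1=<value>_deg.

open belt: β = asin((r2−r1)/C) = asin(-10/72) = -7.9836°
wrap1 = π − 2β = 195.9671°
wrap2 = π + 2β = 164.0329°

wrap1=195.97_deg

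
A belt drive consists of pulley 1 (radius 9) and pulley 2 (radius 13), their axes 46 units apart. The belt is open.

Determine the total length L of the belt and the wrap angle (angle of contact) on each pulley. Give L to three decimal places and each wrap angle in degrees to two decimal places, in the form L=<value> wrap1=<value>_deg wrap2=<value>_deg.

L=161.463 wrap1=170.02_deg wrap2=189.98_deg

open belt: β = asin((r2−r1)/C) = asin(4/46) = 4.9885°
wrap1 = π − 2β = 170.0229°
wrap2 = π + 2β = 189.9771°
tangent length = C·cosβ = 45.8258
L = r1·wrap1 + r2·wrap2 + 2·C·cosβ = 9·2.9675 + 13·3.3157 + 2·45.8258 = 161.4631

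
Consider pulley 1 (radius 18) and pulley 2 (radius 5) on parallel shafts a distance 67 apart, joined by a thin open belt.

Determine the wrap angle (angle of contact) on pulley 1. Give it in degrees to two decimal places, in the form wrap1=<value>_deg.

open belt: β = asin((r2−r1)/C) = asin(-13/67) = -11.1881°
wrap1 = π − 2β = 202.3761°
wrap2 = π + 2β = 157.6239°

wrap1=202.38_deg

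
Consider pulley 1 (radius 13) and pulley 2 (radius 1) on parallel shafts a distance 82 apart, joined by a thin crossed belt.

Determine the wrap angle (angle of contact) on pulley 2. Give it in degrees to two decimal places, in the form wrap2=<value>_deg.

wrap2=199.66_deg

crossed belt: β = asin((r1+r2)/C) = asin(14/82) = 9.8304°
wrap1 = wrap2 = π + 2β = 199.6607°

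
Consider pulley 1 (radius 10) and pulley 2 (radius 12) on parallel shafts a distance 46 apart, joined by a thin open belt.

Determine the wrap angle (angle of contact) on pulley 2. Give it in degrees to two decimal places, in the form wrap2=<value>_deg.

wrap2=184.98_deg

open belt: β = asin((r2−r1)/C) = asin(2/46) = 2.4919°
wrap1 = π − 2β = 175.0162°
wrap2 = π + 2β = 184.9838°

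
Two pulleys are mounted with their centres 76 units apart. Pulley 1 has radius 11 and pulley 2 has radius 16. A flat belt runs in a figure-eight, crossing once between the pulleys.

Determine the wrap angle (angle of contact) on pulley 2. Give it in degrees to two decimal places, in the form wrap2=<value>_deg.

wrap2=221.62_deg

crossed belt: β = asin((r1+r2)/C) = asin(27/76) = 20.8096°
wrap1 = wrap2 = π + 2β = 221.6191°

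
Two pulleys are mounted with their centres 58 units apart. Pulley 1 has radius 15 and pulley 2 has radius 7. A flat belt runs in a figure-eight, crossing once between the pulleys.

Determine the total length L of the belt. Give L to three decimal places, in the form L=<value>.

L=193.565

crossed belt: β = asin((r1+r2)/C) = asin(22/58) = 22.2910°
wrap1 = wrap2 = π + 2β = 224.5819°
tangent length = C·cosβ = 53.6656
L = (r1+r2)·wrap + 2·C·cosβ = 22·3.9197 + 2·53.6656 = 193.5645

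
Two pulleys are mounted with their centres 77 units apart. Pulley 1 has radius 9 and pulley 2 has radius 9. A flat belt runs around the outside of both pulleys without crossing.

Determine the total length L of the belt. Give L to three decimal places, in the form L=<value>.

L=210.549

open belt: β = asin((r2−r1)/C) = asin(0/77) = 0.0000°
wrap1 = π − 2β = 180.0000°
wrap2 = π + 2β = 180.0000°
tangent length = C·cosβ = 77.0000
L = r1·wrap1 + r2·wrap2 + 2·C·cosβ = 9·3.1416 + 9·3.1416 + 2·77.0000 = 210.5487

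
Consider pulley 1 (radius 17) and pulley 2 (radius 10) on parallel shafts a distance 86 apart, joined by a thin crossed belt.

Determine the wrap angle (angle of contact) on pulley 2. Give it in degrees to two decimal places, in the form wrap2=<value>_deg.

crossed belt: β = asin((r1+r2)/C) = asin(27/86) = 18.2976°
wrap1 = wrap2 = π + 2β = 216.5953°

wrap2=216.60_deg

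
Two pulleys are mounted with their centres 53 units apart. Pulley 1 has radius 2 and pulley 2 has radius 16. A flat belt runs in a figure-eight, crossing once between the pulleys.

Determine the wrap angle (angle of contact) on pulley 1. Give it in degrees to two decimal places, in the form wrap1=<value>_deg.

wrap1=219.71_deg

crossed belt: β = asin((r1+r2)/C) = asin(18/53) = 19.8539°
wrap1 = wrap2 = π + 2β = 219.7078°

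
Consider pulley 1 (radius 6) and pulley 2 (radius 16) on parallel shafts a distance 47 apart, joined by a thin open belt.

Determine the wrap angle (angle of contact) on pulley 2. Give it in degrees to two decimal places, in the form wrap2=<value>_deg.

open belt: β = asin((r2−r1)/C) = asin(10/47) = 12.2845°
wrap1 = π − 2β = 155.4310°
wrap2 = π + 2β = 204.5690°

wrap2=204.57_deg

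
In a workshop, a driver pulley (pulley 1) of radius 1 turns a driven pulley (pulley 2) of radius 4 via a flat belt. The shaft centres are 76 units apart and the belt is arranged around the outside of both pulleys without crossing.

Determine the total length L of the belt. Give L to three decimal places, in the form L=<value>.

open belt: β = asin((r2−r1)/C) = asin(3/76) = 2.2623°
wrap1 = π − 2β = 175.4755°
wrap2 = π + 2β = 184.5245°
tangent length = C·cosβ = 75.9408
L = r1·wrap1 + r2·wrap2 + 2·C·cosβ = 1·3.0626 + 4·3.2206 + 2·75.9408 = 167.8264

L=167.826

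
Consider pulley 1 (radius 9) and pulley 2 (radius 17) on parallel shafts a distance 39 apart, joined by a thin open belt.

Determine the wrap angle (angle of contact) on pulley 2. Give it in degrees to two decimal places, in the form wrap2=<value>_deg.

open belt: β = asin((r2−r1)/C) = asin(8/39) = 11.8370°
wrap1 = π − 2β = 156.3260°
wrap2 = π + 2β = 203.6740°

wrap2=203.67_deg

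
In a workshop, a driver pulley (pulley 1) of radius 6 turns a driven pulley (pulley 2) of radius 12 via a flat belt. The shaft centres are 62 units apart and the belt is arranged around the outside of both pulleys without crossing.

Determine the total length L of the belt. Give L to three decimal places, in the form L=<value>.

open belt: β = asin((r2−r1)/C) = asin(6/62) = 5.5534°
wrap1 = π − 2β = 168.8931°
wrap2 = π + 2β = 191.1069°
tangent length = C·cosβ = 61.7090
L = r1·wrap1 + r2·wrap2 + 2·C·cosβ = 6·2.9477 + 12·3.3354 + 2·61.7090 = 181.1298

L=181.130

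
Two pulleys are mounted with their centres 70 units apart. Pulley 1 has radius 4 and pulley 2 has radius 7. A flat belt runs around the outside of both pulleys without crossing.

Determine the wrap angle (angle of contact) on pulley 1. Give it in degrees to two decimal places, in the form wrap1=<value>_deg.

wrap1=175.09_deg

open belt: β = asin((r2−r1)/C) = asin(3/70) = 2.4563°
wrap1 = π − 2β = 175.0874°
wrap2 = π + 2β = 184.9126°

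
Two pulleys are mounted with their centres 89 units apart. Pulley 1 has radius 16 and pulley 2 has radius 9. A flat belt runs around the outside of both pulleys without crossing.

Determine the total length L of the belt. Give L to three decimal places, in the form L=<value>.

L=257.091

open belt: β = asin((r2−r1)/C) = asin(-7/89) = -4.5111°
wrap1 = π − 2β = 189.0221°
wrap2 = π + 2β = 170.9779°
tangent length = C·cosβ = 88.7243
L = r1·wrap1 + r2·wrap2 + 2·C·cosβ = 16·3.2991 + 9·2.9841 + 2·88.7243 = 257.0907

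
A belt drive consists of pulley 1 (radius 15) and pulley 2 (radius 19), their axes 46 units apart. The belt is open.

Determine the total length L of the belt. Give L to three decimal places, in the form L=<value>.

L=199.162

open belt: β = asin((r2−r1)/C) = asin(4/46) = 4.9885°
wrap1 = π − 2β = 170.0229°
wrap2 = π + 2β = 189.9771°
tangent length = C·cosβ = 45.8258
L = r1·wrap1 + r2·wrap2 + 2·C·cosβ = 15·2.9675 + 19·3.3157 + 2·45.8258 = 199.1622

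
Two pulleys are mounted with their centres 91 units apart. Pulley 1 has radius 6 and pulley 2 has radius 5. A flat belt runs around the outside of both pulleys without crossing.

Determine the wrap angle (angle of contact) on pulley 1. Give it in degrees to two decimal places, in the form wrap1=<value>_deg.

wrap1=181.26_deg

open belt: β = asin((r2−r1)/C) = asin(-1/91) = -0.6296°
wrap1 = π − 2β = 181.2593°
wrap2 = π + 2β = 178.7407°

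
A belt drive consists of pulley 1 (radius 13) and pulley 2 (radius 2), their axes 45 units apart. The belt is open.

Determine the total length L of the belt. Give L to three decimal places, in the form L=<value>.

L=139.826

open belt: β = asin((r2−r1)/C) = asin(-11/45) = -14.1490°
wrap1 = π − 2β = 208.2980°
wrap2 = π + 2β = 151.7020°
tangent length = C·cosβ = 43.6348
L = r1·wrap1 + r2·wrap2 + 2·C·cosβ = 13·3.6355 + 2·2.6477 + 2·43.6348 = 139.8264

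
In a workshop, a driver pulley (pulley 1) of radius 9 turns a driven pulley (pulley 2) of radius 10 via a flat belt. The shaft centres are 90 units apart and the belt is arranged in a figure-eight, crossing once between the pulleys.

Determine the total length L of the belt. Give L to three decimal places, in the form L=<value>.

L=243.716

crossed belt: β = asin((r1+r2)/C) = asin(19/90) = 12.1875°
wrap1 = wrap2 = π + 2β = 204.3749°
tangent length = C·cosβ = 87.9716
L = (r1+r2)·wrap + 2·C·cosβ = 19·3.5670 + 2·87.9716 = 243.7165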